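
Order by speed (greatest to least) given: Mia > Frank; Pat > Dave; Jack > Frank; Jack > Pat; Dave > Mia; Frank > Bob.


Constraints: Mia > Frank; Pat > Dave; Jack > Frank; Jack > Pat; Dave > Mia; Frank > Bob
Method: at each step, the next-highest is the one remaining person who never appears on the smaller side of a constraint between remaining people.
  Step 1: remaining {Dave, Jack, Bob, Frank, Pat, Mia}; on the smaller side: {Dave, Bob, Frank, Pat, Mia} → Jack is next (Jack > Frank; Jack > Pat).
  Step 2: remaining {Dave, Bob, Frank, Pat, Mia}; on the smaller side: {Dave, Bob, Frank, Mia} → Pat is next (Pat > Dave).
  Step 3: remaining {Dave, Bob, Frank, Mia}; on the smaller side: {Bob, Frank, Mia} → Dave is next (Dave > Mia).
  Step 4: remaining {Bob, Frank, Mia}; on the smaller side: {Bob, Frank} → Mia is next (Mia > Frank).
  Step 5: remaining {Bob, Frank}; on the smaller side: {Bob} → Frank is next (Frank > Bob).
  Step 6: only Bob remains → lowest.
Final ranking (highest to lowest):

Jack > Pat > Dave > Mia > Frank > Bob


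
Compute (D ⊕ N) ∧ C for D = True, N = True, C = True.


D = True, N = True, C = True
Step 1: D ⊕ N = True XOR True = False
Step 2: False ∧ C = False AND True = False
XOR true when exactly one of D,N is true; then AND with C.

False


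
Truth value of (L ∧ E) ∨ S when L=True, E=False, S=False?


L = True, E = False, S = False
Expression: (L ∧ E) ∨ S
Step 1: L ∧ E = True AND False = False
Step 2: (False) ∨ S = False OR False = False

False


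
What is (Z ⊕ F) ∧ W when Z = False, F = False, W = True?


Z = False, F = False, W = True
Step 1: Z ⊕ F = False XOR False = False
Step 2: False ∧ W = False AND True = False
XOR true when exactly one of Z,F is true; then AND with W.

False


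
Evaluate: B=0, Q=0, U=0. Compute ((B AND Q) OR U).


B AND Q = 0&0 = 0
0 OR 0 = 0

0


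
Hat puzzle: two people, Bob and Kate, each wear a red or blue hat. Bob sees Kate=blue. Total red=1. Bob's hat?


Total red = 1, Kate = blue
Red accounted for: 0
Remaining for Bob: 1
Bob's hat is red.

red


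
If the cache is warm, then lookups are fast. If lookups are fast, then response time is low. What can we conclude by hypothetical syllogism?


Hypothetical syllogism: P → Q, Q → R ⊢ P → R
Premise 1: the cache is warm → lookups are fast
Premise 2: lookups are fast → response time is low
Chain the implications: the middle term (lookups are fast) links the two.
Conclusion: If the cache is warm, then response time is low.

If the cache is warm, then response time is low.


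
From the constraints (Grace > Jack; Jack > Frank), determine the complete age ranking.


Constraints: Grace > Jack; Jack > Frank
Method: at each step, the next-highest is the one remaining person who never appears on the smaller side of a constraint between remaining people.
  Step 1: remaining {Jack, Grace, Frank}; on the smaller side: {Jack, Frank} → Grace is next (Grace > Jack).
  Step 2: remaining {Jack, Frank}; on the smaller side: {Frank} → Jack is next (Jack > Frank).
  Step 3: only Frank remains → lowest.
Final ranking (highest to lowest):

Grace > Jack > Frank


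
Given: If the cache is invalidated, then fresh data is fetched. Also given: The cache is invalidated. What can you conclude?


Modus ponens: P → Q, P ⊢ Q
P: the cache is invalidated
Q: fresh data is fetched
We have P → Q and P is true.
By modus ponens, Q must be true.

Fresh data is fetched


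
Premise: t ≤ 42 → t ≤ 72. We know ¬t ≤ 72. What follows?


Modus tollens: P → Q, ¬Q ⊢ ¬P
P: t ≤ 42
Q: t ≤ 72
We have P → Q and Q is false.
By modus tollens, P must be false.

It is not the case that t ≤ 42


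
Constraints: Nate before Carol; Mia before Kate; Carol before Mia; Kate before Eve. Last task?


Constraints: Nate before Carol; Mia before Kate; Carol before Mia; Kate before Eve
The last task can have nothing scheduled after it, so it must never appear on the left of a 'before'.
Tasks appearing before some other task: Nate, Mia, Carol, Kate.
The only task not in that list is Eve → it is last.

Eve


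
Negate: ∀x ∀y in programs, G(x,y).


Original: ∀x ∀y G(x,y)
Rule: ¬∀→∃, ¬∃→∀, negate predicate.
Negation: ∃x ∃y ¬G(x,y)

∃x ∃y ¬G(x,y)


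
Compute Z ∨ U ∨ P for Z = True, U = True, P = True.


Z = True, U = True, P = True
Step 1: Z ∨ U = True OR True = True
Step 2: True ∨ P = True OR True = True
OR is true when at least one operand is true.

True


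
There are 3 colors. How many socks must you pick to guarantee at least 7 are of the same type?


Pigeonhole: to guarantee k in one of n categories, need (k-1)×n + 1.
k = 7, n = 3
Minimum = (7-1) × 3 + 1 = 6 × 3 + 1

19


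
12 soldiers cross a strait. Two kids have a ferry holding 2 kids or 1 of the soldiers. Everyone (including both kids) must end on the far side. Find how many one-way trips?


Per crossing of one of the soldiers: kids→, one←, one of the soldiers→, one← = 4 trips
12 × 4 = 48, + 1 final kids→ = 49
Minimum trips = 49

49


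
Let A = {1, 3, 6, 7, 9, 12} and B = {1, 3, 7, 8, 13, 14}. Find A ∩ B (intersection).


A = {1, 3, 6, 7, 9, 12}
B = {1, 3, 7, 8, 13, 14}
Operation: intersection
Elements in both: 1, 3, 7

{1, 3, 7}


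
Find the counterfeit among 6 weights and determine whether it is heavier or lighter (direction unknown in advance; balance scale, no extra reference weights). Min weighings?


Let n = 6. 12 possibilities (n weights × lighter/heavier); each weighing has 3 outcomes.
Bound for k weighings: say the first weighing puts j weights on each pan. If it tips, the 2j weighed weights remain suspects (each with a known direction) and k-1 weighings give 3^(k-1) outcomes; 3^(k-1) is odd, so 2j ≤ 3^(k-1) - 1. If it balances, the n - 2j unweighed weights remain with direction unknown: 2(n - 2j) ≤ 3^(k-1) - 1 by the same parity argument. Adding, n ≤ (3^(k-1) - 1) + (3^(k-1) - 1)/2 = (3^k - 3)/2, and the classical three-group strategy achieves this (3 weights in 2 weighings, 12 in 3, 39 in 4, 120 in 5).
So we need the smallest k with (3^k - 3)/2 ≥ 6.
k = 2: (3^2 - 3)/2 = 3 < 6 ✗
k = 3: (3^3 - 3)/2 = 12 ≥ 6 ✓

3


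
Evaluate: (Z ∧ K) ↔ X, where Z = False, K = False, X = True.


Z = False, K = False, X = True
Step 1: Z ∧ K = False AND False = False
Step 2: (False) ↔ X: true when both sides have same truth value.
Result: False ↔ True = False

False


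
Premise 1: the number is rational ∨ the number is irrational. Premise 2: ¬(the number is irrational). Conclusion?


Disjunctive syllogism: P ∨ Q, ¬P ⊢ Q
Disjunction: the number is rational ∨ the number is irrational
We know it is not the case that the number is irrational.
By disjunctive syllogism, the other disjunct must be true.

The number is rational


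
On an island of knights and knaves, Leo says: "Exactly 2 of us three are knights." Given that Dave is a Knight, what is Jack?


Leo claims exactly 2 knights among Leo, Dave, Jack.
Given: Dave is a Knight.

Case 1: Leo is a Knight (tells truth)
  Then exactly 2 of the three are knights.
  Counting Leo, Dave: 2 knight(s) so far. Need 0 more → Jack = Knave.
Case 2: Leo is a Knave (lies)
  Then the count is NOT 2.
  If Jack = Knight, count = 2 = 2 → claim would be true, contradicts lie.
  If Jack = Knave, count = 1 ≠ 2 → lie confirmed ✓

Jack is a Knave.

Knave


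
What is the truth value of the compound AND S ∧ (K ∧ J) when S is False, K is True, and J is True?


S = False, K = True, J = True
Step 1: K ∧ J = True AND True = True
Step 2: S ∧ True = False AND True = False
AND is true only when ALL operands are true.

False


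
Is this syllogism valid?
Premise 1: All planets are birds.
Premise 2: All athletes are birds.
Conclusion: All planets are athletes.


Premise 1: All planets are birds.
Premise 2: All athletes are birds.
Conclusion: All planets are athletes.
Fallacy: undistributed middle. birds is predicate in both.
Counterexample: planets and athletes could be disjoint subsets of birds.

Invalid


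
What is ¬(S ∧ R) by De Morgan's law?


De Morgan's law: ¬(P ∧ Q) ≡ ¬P ∨ ¬Q
¬(S ∧ R) = ¬S ∨ ¬R

¬S ∨ ¬R


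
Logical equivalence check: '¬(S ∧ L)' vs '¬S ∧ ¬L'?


Expression 1: ¬(S ∧ L)
Expression 2: ¬S ∧ ¬L
Truth table (S L | Expr1 Expr2):
  T T |   F     F
  T F |   T     F   ← differ
  F T |   T     F   ← differ
  F F |   T     T
Counterexample: S=T, L=F gives Expr1 = T but Expr2 = F, so the expressions are NOT logically equivalent.

No


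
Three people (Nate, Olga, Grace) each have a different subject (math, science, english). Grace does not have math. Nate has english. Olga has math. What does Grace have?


From clues:
  Olga → math
  Nate → english
By elimination, Grace gets the remaining.

science


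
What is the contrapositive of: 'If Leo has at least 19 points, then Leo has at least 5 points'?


Original: If Leo has at least 19 points, then Leo has at least 5 points
Contrapositive: If ¬Q, then ¬P
Negate Q: not (Leo has at least 5 points)
Negate P: not (Leo has at least 19 points)

If not (Leo has at least 5 points), then not (Leo has at least 19 points).


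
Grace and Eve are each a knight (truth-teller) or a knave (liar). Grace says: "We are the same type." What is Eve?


Grace says: "We are the same type."
Case 1: Grace is a Knight (truth-teller)
  Statement is true → they ARE the same → Eve is also a Knight
Case 2: Grace is a Knave (liar)
  Statement is false → they are NOT the same → Eve is a Knight
In both cases, Eve is a Knight.

Knight


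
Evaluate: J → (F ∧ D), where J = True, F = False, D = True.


J = True, F = False, D = True
Step 1: F ∧ D = False AND True = False
Step 2: J → (False): false only when J=True and consequent=False.
Result: False

False


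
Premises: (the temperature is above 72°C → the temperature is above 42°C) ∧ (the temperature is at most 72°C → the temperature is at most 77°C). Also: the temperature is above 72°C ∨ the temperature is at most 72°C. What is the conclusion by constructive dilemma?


Constructive dilemma: (P → Q) ∧ (R → S), P ∨ R ⊢ Q ∨ S
Premise 1: the temperature is above 72°C → the temperature is above 42°C
Premise 2: the temperature is at most 72°C → the temperature is at most 77°C
Premise 3: the temperature is above 72°C ∨ the temperature is at most 72°C
Case 1: Assuming the temperature is above 72°C, then by Premise 1, the temperature is above 42°C.
Case 2: Assuming the temperature is at most 72°C, then by Premise 2, the temperature is at most 77°C.
Since one of the temperature is above 72°C or the temperature is at most 72°C must hold, we get the temperature is above 42°C or the temperature is at most 77°C.

The temperature is above 42°C or the temperature is at most 77°C.


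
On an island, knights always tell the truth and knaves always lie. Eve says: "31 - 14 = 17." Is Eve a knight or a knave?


Statement: "31 - 14 = 17."
Actual: 31 - 14 = 17
Claimed: 17
Statement is TRUE → Eve tells the truth → Knight

Knight


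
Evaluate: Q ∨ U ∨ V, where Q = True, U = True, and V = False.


Q = True, U = True, V = False
Step 1: Q ∨ U = True OR True = True
Step 2: True ∨ V = True OR False = True
OR is true when at least one operand is true.

True


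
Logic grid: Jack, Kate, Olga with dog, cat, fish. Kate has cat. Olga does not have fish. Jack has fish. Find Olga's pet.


From clues:
  Jack → fish
  Kate → cat
By elimination, Olga gets the remaining.

dog


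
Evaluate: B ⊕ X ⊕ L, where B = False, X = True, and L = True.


B = False, X = True, L = True
Step 1: B ⊕ X = False XOR True = True
Step 2: True ⊕ L = True XOR True = False
XOR is true when an odd number of operands are true.

False


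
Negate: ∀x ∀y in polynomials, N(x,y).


Original: ∀x ∀y N(x,y)
Rule: ¬∀→∃, ¬∃→∀, negate predicate.
Negation: ∃x ∃y ¬N(x,y)

∃x ∃y ¬N(x,y)


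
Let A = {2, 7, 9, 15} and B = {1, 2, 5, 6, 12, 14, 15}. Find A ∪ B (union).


A = {2, 7, 9, 15}
B = {1, 2, 5, 6, 12, 14, 15}
Operation: union
All elements combined: 1, 2, 5, 6, 7, 9, 12, 14, 15

{1, 2, 5, 6, 7, 9, 12, 14, 15}


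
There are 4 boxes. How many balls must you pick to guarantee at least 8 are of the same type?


Pigeonhole: to guarantee k in one of n categories, need (k-1)×n + 1.
k = 8, n = 4
Minimum = (8-1) × 4 + 1 = 7 × 4 + 1

29


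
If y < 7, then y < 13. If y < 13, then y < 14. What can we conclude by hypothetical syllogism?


Hypothetical syllogism: P → Q, Q → R ⊢ P → R
Premise 1: y < 7 → y < 13
Premise 2: y < 13 → y < 14
Chain the implications: the middle term (y < 13) links the two.
Conclusion: If y < 7, then y < 14.

If y < 7, then y < 14.


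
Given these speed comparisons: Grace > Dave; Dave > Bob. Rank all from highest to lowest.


Constraints: Grace > Dave; Dave > Bob
Method: at each step, the next-highest is the one remaining person who never appears on the smaller side of a constraint between remaining people.
  Step 1: remaining {Bob, Grace, Dave}; on the smaller side: {Bob, Dave} → Grace is next (Grace > Dave).
  Step 2: remaining {Bob, Dave}; on the smaller side: {Bob} → Dave is next (Dave > Bob).
  Step 3: only Bob remains → lowest.
Final ranking (highest to lowest):

Grace > Dave > Bob


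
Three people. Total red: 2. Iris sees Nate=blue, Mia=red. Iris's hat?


Total red = 2, seen red = 1
Own red = 2 - 1 = 1
Iris's hat is red.

red


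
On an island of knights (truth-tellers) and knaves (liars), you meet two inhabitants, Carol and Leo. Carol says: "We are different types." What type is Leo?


Carol says: "We are different types."
Case 1: Carol is a Knight (truth-teller)
  Statement is true → they ARE different → Leo is a Knave
Case 2: Carol is a Knave (liar)
  Statement is false → they are NOT different → Leo is a Knave
In both cases, Leo is a Knave.

Knave


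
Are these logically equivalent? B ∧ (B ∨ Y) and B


Expression 1: B ∧ (B ∨ Y)
Expression 2: B
Truth table (B Y | Expr1 Expr2):
  T T |   T     T
  T F |   T     T
  F T |   F     F
  F F |   F     F
All 4 rows agree, so the expressions are logically equivalent.

Yes


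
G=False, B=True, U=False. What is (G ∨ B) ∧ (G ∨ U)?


G = False, B = True, U = False
Expression: (G ∨ B) ∧ (G ∨ U)
Step 1: G ∨ B = False OR True = True
Step 2: G ∨ U = False OR False = False
Step 3: (True) ∧ (False) = True AND False = False

False


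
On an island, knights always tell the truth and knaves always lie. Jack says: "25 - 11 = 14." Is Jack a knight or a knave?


Statement: "25 - 11 = 14."
Actual: 25 - 11 = 14
Claimed: 14
Statement is TRUE → Jack tells the truth → Knight

Knight


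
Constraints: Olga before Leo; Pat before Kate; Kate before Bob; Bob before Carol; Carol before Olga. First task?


Constraints: Olga before Leo; Pat before Kate; Kate before Bob; Bob before Carol; Carol before Olga
The first task can have nothing scheduled before it, so it must never appear on the right of a 'before'.
Tasks appearing after some 'before': Leo, Kate, Bob, Carol, Olga.
The only task not in that list is Pat → it is first.

Pat


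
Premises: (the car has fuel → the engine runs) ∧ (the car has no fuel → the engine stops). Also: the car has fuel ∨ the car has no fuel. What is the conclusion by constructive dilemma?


Constructive dilemma: (P → Q) ∧ (R → S), P ∨ R ⊢ Q ∨ S
Premise 1: the car has fuel → the engine runs
Premise 2: the car has no fuel → the engine stops
Premise 3: the car has fuel ∨ the car has no fuel
Case 1: Assuming the car has fuel, then by Premise 1, the engine runs.
Case 2: Assuming the car has no fuel, then by Premise 2, the engine stops.
Since one of the car has fuel or the car has no fuel must hold, we get the engine runs or the engine stops.

The engine runs or the engine stops.


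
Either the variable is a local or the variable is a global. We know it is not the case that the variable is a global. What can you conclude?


Disjunctive syllogism: P ∨ Q, ¬P ⊢ Q
Disjunction: the variable is a local ∨ the variable is a global
We know it is not the case that the variable is a global.
By disjunctive syllogism, the other disjunct must be true.

The variable is a local


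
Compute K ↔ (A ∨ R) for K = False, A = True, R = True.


K = False, A = True, R = True
Step 1: A ∨ R = True OR True = True
Step 2: K ↔ (True): true when both sides have same truth value.
Result: False ↔ True = False

False


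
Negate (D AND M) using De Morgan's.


De Morgan's law: ¬(P ∧ Q) ≡ ¬P ∨ ¬Q
¬(D ∧ M) = ¬D ∨ ¬M

¬D ∨ ¬M


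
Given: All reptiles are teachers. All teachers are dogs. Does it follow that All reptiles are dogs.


Premise 1: All reptiles are teachers.
Premise 2: All teachers are dogs.
Conclusion: All reptiles are dogs.
Barbara syllogism (AAA-1): All A are B, All B are C → All A are C.
Middle term (teachers) distributed in premise 2.

Valid


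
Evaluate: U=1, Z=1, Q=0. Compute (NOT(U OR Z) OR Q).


U OR Z = 1
NOT(1) = 0
0 OR 0 = 0

0


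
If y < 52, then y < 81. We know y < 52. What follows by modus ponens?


Modus ponens: P → Q, P ⊢ Q
P: y < 52
Q: y < 81
We have P → Q and P is true.
By modus ponens, Q must be true.

y < 81


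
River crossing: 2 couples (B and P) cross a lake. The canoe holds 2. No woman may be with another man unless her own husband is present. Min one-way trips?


Label couples B and P.
1. WB+WP → (far: WB,WP; near: HB,HP)
2. WB ←   (far: WP; near: HB,HP,WB)
3. HB+HP → (far: HB,HP,WP; near: WB)
4. HB ←   (far: HP,WP; near: HB,WB)  — HB returns, since WB is alone on near bank
5. HB+WB → (far: all four; near: empty)
Every state respects the constraint.
Minimum trips = 5

5


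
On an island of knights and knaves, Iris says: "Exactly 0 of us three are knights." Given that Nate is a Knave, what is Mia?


Iris claims exactly 0 knights among Iris, Nate, Mia.
Given: Nate is a Knave.

Case 1: Iris is a Knight (tells truth)
  Then exactly 0 of the three are knights.
  Counting Iris, Nate: 1 knight(s) so far. Need -1 more → impossible.
Case 2: Iris is a Knave (lies)
  Then the count is NOT 0.
  If Mia = Knave, count = 0 = 0 → claim would be true, contradicts lie.
  If Mia = Knight, count = 1 ≠ 0 → lie confirmed ✓

Mia is a Knight.

Knight


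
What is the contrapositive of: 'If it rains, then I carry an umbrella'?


Original: If it rains, then I carry an umbrella
Contrapositive: If ¬Q, then ¬P
Negate Q: not (I carry an umbrella)
Negate P: not (it rains)

If not (I carry an umbrella), then not (it rains).


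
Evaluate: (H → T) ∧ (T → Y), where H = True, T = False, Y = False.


H = True, T = False, Y = False
Step 1: H → T is false only when H=True and T=False. Result: False
Step 2: T → Y is false only when T=True and Y=False. Result: True
Step 3: False ∧ True = False

False


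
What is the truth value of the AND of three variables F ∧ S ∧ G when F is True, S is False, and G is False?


F = True, S = False, G = False
Step 1: F ∧ S = True AND False = False
Step 2: (False) ∧ G = (False) AND False = False
AND is true only when ALL operands are true.

False


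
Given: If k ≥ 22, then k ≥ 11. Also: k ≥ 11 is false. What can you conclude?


Modus tollens: P → Q, ¬Q ⊢ ¬P
P: k ≥ 22
Q: k ≥ 11
We have P → Q and Q is false.
By modus tollens, P must be false.

It is not the case that k ≥ 22


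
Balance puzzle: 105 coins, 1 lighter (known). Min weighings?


Each weighing has 3 outcomes (left heavy / balance / right heavy), so k weighings distinguish at most 3^k cases; splitting into three near-equal groups achieves this.
Need 3^k ≥ 105: 3^4 = 81 < 105 ≤ 3^5 = 243
k = ⌈log₃(105)⌉ = 5

5


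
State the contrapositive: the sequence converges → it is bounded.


Original: If the sequence converges, then it is bounded
Contrapositive: If ¬Q, then ¬P
Negate Q: not (it is bounded)
Negate P: not (the sequence converges)

If not (it is bounded), then not (the sequence converges).


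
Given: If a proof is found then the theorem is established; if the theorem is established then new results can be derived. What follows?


Hypothetical syllogism: P → Q, Q → R ⊢ P → R
Premise 1: a proof is found → the theorem is established
Premise 2: the theorem is established → new results can be derived
Chain the implications: the middle term (the theorem is established) links the two.
Conclusion: If a proof is found, then new results can be derived.

If a proof is found, then new results can be derived.


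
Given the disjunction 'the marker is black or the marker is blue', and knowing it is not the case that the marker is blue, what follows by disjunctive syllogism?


Disjunctive syllogism: P ∨ Q, ¬P ⊢ Q
Disjunction: the marker is black ∨ the marker is blue
We know it is not the case that the marker is blue.
By disjunctive syllogism, the other disjunct must be true.

The marker is black


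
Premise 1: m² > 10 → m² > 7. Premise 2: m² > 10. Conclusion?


Modus ponens: P → Q, P ⊢ Q
P: m² > 10
Q: m² > 7
We have P → Q and P is true.
By modus ponens, Q must be true.

m² > 7


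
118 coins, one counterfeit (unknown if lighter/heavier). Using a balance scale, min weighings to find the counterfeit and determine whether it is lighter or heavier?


Let n = 118. 236 possibilities (n coins × lighter/heavier); each weighing has 3 outcomes.
Bound for k weighings: say the first weighing puts j coins on each pan. If it tips, the 2j weighed coins remain suspects (each with a known direction) and k-1 weighings give 3^(k-1) outcomes; 3^(k-1) is odd, so 2j ≤ 3^(k-1) - 1. If it balances, the n - 2j unweighed coins remain with direction unknown: 2(n - 2j) ≤ 3^(k-1) - 1 by the same parity argument. Adding, n ≤ (3^(k-1) - 1) + (3^(k-1) - 1)/2 = (3^k - 3)/2, and the classical three-group strategy achieves this (3 coins in 2 weighings, 12 in 3, 39 in 4, 120 in 5).
So we need the smallest k with (3^k - 3)/2 ≥ 118.
k = 4: (3^4 - 3)/2 = 39 < 118 ✗
k = 5: (3^5 - 3)/2 = 120 ≥ 118 ✓

5


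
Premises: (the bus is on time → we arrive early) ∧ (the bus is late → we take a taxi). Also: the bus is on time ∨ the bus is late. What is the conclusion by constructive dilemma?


Constructive dilemma: (P → Q) ∧ (R → S), P ∨ R ⊢ Q ∨ S
Premise 1: the bus is on time → we arrive early
Premise 2: the bus is late → we take a taxi
Premise 3: the bus is on time ∨ the bus is late
Case 1: Assuming the bus is on time, then by Premise 1, we arrive early.
Case 2: Assuming the bus is late, then by Premise 2, we take a taxi.
Since one of the bus is on time or the bus is late must hold, we get we arrive early or we take a taxi.

We arrive early or we take a taxi.


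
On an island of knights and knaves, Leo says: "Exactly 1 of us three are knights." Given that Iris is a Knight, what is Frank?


Leo claims exactly 1 knights among Leo, Iris, Frank.
Given: Iris is a Knight.

Case 1: Leo is a Knight (tells truth)
  Then exactly 1 of the three are knights.
  Counting Leo, Iris: 2 knight(s) so far. Need -1 more → impossible.
Case 2: Leo is a Knave (lies)
  Then the count is NOT 1.
  If Frank = Knave, count = 1 = 1 → claim would be true, contradicts lie.
  If Frank = Knight, count = 2 ≠ 1 → lie confirmed ✓

Frank is a Knight.

Knight


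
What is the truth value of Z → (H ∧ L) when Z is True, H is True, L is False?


Z = True, H = True, L = False
Step 1: H ∧ L = True AND False = False
Step 2: Z → (False): false only when Z=True and consequent=False.
Result: False

False


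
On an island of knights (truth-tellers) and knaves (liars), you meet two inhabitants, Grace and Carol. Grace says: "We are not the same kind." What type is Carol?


Grace says: "We are not the same kind."
Case 1: Grace is a Knight (truth-teller)
  Statement is true → they ARE different → Carol is a Knave
Case 2: Grace is a Knave (liar)
  Statement is false → they are NOT different → Carol is a Knave
In both cases, Carol is a Knave.

Knave


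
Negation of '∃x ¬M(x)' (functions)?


Original: ∃x ¬M(x)
Rule: ¬∀→∃, ¬∃→∀, negate predicate.
Negation: ∀x M(x)

∀x M(x)


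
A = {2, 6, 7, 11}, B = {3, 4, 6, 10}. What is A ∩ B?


A = {2, 6, 7, 11}
B = {3, 4, 6, 10}
Operation: intersection
Elements in both: 6

{6}


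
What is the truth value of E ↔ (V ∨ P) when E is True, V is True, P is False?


E = True, V = True, P = False
Step 1: V ∨ P = True OR False = True
Step 2: E ↔ (True): true when both sides have same truth value.
Result: True ↔ True = True

True


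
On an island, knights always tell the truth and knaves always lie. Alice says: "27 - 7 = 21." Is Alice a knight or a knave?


Statement: "27 - 7 = 21."
Actual: 27 - 7 = 20
Claimed: 21
Statement is FALSE → Alice lies → Knave

Knave


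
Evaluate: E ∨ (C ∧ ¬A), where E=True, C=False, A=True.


E = True, C = False, A = True
Expression: E ∨ (C ∧ ¬A)
Step 1: ¬A = NOT True = False
Step 2: C ∧ ¬A = False AND False = False
Step 3: E ∨ (False) = True OR False = True

True


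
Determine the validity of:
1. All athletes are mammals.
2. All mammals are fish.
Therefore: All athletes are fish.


Premise 1: All athletes are mammals.
Premise 2: All mammals are fish.
Conclusion: All athletes are fish.
Barbara syllogism (AAA-1): All A are B, All B are C → All A are C.
Middle term (mammals) distributed in premise 2.

Valid


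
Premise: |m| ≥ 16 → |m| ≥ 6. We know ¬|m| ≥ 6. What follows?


Modus tollens: P → Q, ¬Q ⊢ ¬P
P: |m| ≥ 16
Q: |m| ≥ 6
We have P → Q and Q is false.
By modus tollens, P must be false.

It is not the case that |m| ≥ 16


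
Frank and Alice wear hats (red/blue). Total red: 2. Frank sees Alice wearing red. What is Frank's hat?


Total red = 2, Alice = red
Red accounted for: 1
Remaining for Frank: 1
Frank's hat is red.

red


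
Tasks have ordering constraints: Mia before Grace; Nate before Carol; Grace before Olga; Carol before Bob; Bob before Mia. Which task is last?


Constraints: Mia before Grace; Nate before Carol; Grace before Olga; Carol before Bob; Bob before Mia
The last task can have nothing scheduled after it, so it must never appear on the left of a 'before'.
Tasks appearing before some other task: Mia, Nate, Grace, Carol, Bob.
The only task not in that list is Olga → it is last.

Olga


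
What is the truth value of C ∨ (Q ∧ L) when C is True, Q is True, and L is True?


C = True, Q = True, L = True
Step 1: Q ∧ L = True AND True = True
Step 2: C ∨ True = True OR True = True
AND evaluated first (higher precedence); then OR applied.

True


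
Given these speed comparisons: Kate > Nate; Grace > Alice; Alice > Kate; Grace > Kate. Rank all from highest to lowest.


Constraints: Kate > Nate; Grace > Alice; Alice > Kate; Grace > Kate
Method: at each step, the next-highest is the one remaining person who never appears on the smaller side of a constraint between remaining people.
  Step 1: remaining {Kate, Grace, Alice, Nate}; on the smaller side: {Kate, Alice, Nate} → Grace is next (Grace > Alice; Grace > Kate).
  Step 2: remaining {Kate, Alice, Nate}; on the smaller side: {Kate, Nate} → Alice is next (Alice > Kate).
  Step 3: remaining {Kate, Nate}; on the smaller side: {Nate} → Kate is next (Kate > Nate).
  Step 4: only Nate remains → lowest.
Final ranking (highest to lowest):

Grace > Alice > Kate > Nate


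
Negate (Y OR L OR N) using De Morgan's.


De Morgan's law: ¬(P ∨ Q ∨ R) ≡ ¬P ∧ ¬Q ∧ ¬R
¬(Y ∨ L ∨ N) = ¬Y ∧ ¬L ∧ ¬N

¬Y ∧ ¬L ∧ ¬N


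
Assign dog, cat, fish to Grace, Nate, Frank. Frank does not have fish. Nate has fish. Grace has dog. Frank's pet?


From clues:
  Nate → fish
  Grace → dog
By elimination, Frank gets the remaining.

cat


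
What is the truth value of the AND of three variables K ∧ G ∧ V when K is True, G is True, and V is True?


K = True, G = True, V = True
Step 1: K ∧ G = True AND True = True
Step 2: (True) ∧ V = (True) AND True = True
AND is true only when ALL operands are true.

True


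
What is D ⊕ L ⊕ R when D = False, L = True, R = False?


D = False, L = True, R = False
Step 1: D ⊕ L = False XOR True = True
Step 2: True ⊕ R = True XOR False = True
XOR is true when an odd number of operands are true.

True


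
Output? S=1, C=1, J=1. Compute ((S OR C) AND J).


S OR C = 1|1 = 1
1 AND 1 = 1

1


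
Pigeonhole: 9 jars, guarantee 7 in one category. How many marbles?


Pigeonhole: to guarantee k in one of n categories, need (k-1)×n + 1.
k = 7, n = 9
Minimum = (7-1) × 9 + 1 = 6 × 9 + 1

55


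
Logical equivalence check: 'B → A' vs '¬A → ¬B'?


Expression 1: B → A
Expression 2: ¬A → ¬B
Truth table (B A | Expr1 Expr2):
  T T |   T     T
  T F |   F     F
  F T |   T     T
  F F |   T     T
All 4 rows agree, so the expressions are logically equivalent.

Yes


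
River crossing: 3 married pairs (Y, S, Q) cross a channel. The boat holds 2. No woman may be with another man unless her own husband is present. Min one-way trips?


Label couples Y, S, Q (H = husband, W = wife).
Counting alone: 6 people, the boat carries 2 and someone must bring it back, so each round trip nets at most +1 on the far side until the last crossing → at least 9 trips. The jealousy constraint makes 9 impossible; the shortest valid schedule has 11:
1. WY+WS →  (far: WY,WS; near: HY,HS,HQ,WQ)
2. WY ←       (far: WS; near: HY,HS,HQ,WY,WQ)
3. WY+WQ →  (far: WY,WS,WQ; near: HY,HS,HQ)
4. WY ←       (far: WS,WQ; near: HY,HS,HQ,WY)
5. HS+HQ →  (far: HS,WS,HQ,WQ; near: HY,WY)
6. HS+WS ←  (far: HQ,WQ; near: HY,WY,HS,WS)
7. HY+HS →  (far: HY,HS,HQ,WQ; near: WY,WS)
8. WQ ←       (far: HY,HS,HQ; near: WY,WS,WQ)
9. WY+WS →  (far: HY,WY,HS,WS,HQ; near: WQ)
10. HQ ←      (far: HY,WY,HS,WS; near: HQ,WQ)
11. HQ+WQ → (far: all six; near: empty)
In every state each wife is either with her husband or with no other man.
Minimum trips = 11

11


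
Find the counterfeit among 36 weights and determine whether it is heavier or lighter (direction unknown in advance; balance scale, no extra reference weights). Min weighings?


Let n = 36. 72 possibilities (n weights × lighter/heavier); each weighing has 3 outcomes.
Bound for k weighings: say the first weighing puts j weights on each pan. If it tips, the 2j weighed weights remain suspects (each with a known direction) and k-1 weighings give 3^(k-1) outcomes; 3^(k-1) is odd, so 2j ≤ 3^(k-1) - 1. If it balances, the n - 2j unweighed weights remain with direction unknown: 2(n - 2j) ≤ 3^(k-1) - 1 by the same parity argument. Adding, n ≤ (3^(k-1) - 1) + (3^(k-1) - 1)/2 = (3^k - 3)/2, and the classical three-group strategy achieves this (3 weights in 2 weighings, 12 in 3, 39 in 4, 120 in 5).
So we need the smallest k with (3^k - 3)/2 ≥ 36.
k = 3: (3^3 - 3)/2 = 12 < 36 ✗
k = 4: (3^4 - 3)/2 = 39 ≥ 36 ✓

4


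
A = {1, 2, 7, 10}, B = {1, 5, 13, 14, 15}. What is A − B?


A = {1, 2, 7, 10}
B = {1, 5, 13, 14, 15}
Operation: difference A − B
In A but not B: 2, 7, 10

{2, 7, 10}


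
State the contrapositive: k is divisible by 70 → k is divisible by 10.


Original: If k is divisible by 70, then k is divisible by 10
Contrapositive: If ¬Q, then ¬P
Negate Q: not (k is divisible by 10)
Negate P: not (k is divisible by 70)

If not (k is divisible by 10), then not (k is divisible by 70).


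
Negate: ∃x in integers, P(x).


Original: ∃x P(x)
Rule: ¬∀→∃, ¬∃→∀, negate predicate.
Negation: ∀x ¬P(x)

∀x ¬P(x)


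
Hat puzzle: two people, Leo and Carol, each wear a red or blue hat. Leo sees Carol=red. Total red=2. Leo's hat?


Total red = 2, Carol = red
Red accounted for: 1
Remaining for Leo: 1
Leo's hat is red.

red


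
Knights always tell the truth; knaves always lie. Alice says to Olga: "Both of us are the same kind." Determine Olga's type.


Alice says: "Both of us are the same kind."
Case 1: Alice is a Knight (truth-teller)
  Statement is true → they ARE the same → Olga is also a Knight
Case 2: Alice is a Knave (liar)
  Statement is false → they are NOT the same → Olga is a Knight
In both cases, Olga is a Knight.

Knight


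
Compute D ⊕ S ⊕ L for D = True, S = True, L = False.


D = True, S = True, L = False
Step 1: D ⊕ S = True XOR True = False
Step 2: False ⊕ L = False XOR False = False
XOR is true when an odd number of operands are true.

False


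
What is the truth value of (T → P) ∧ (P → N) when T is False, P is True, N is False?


T = False, P = True, N = False
Step 1: T → P is false only when T=True and P=False. Result: True
Step 2: P → N is false only when P=True and N=False. Result: False
Step 3: True ∧ False = False

False


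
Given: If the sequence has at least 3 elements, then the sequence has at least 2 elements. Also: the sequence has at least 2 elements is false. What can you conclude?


Modus tollens: P → Q, ¬Q ⊢ ¬P
P: the sequence has at least 3 elements
Q: the sequence has at least 2 elements
We have P → Q and Q is false.
By modus tollens, P must be false.

It is not the case that the sequence has at least 3 elements


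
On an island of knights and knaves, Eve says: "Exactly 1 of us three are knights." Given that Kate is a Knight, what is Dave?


Eve claims exactly 1 knights among Eve, Kate, Dave.
Given: Kate is a Knight.

Case 1: Eve is a Knight (tells truth)
  Then exactly 1 of the three are knights.
  Counting Eve, Kate: 2 knight(s) so far. Need -1 more → impossible.
Case 2: Eve is a Knave (lies)
  Then the count is NOT 1.
  If Dave = Knave, count = 1 = 1 → claim would be true, contradicts lie.
  If Dave = Knight, count = 2 ≠ 1 → lie confirmed ✓

Dave is a Knight.

Knight


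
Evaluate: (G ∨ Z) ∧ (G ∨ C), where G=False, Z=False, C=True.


G = False, Z = False, C = True
Expression: (G ∨ Z) ∧ (G ∨ C)
Step 1: G ∨ Z = False OR False = False
Step 2: G ∨ C = False OR True = True
Step 3: (False) ∧ (True) = False AND True = False

False


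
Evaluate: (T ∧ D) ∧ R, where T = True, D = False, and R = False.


T = True, D = False, R = False
Step 1: T ∧ D = True AND False = False
Step 2: False ∧ R = False AND False = False
AND is true only when ALL operands are true.

False


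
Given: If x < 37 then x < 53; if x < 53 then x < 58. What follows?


Hypothetical syllogism: P → Q, Q → R ⊢ P → R
Premise 1: x < 37 → x < 53
Premise 2: x < 53 → x < 58
Chain the implications: the middle term (x < 53) links the two.
Conclusion: If x < 37, then x < 58.

If x < 37, then x < 58.


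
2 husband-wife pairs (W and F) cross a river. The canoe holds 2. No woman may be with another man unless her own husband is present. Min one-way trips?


Label couples W and F.
1. WW+WF → (far: WW,WF; near: HW,HF)
2. WW ←   (far: WF; near: HW,HF,WW)
3. HW+HF → (far: HW,HF,WF; near: WW)
4. HW ←   (far: HF,WF; near: HW,WW)  — HW returns, since WW is alone on near bank
5. HW+WW → (far: all four; near: empty)
Every state respects the constraint.
Minimum trips = 5

5


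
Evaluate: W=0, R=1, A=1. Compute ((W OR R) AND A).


W OR R = 0|1 = 1
1 AND 1 = 1

1


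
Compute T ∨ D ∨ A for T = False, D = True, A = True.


T = False, D = True, A = True
Step 1: T ∨ D = False OR True = True
Step 2: True ∨ A = True OR True = True
OR is true when at least one operand is true.

True


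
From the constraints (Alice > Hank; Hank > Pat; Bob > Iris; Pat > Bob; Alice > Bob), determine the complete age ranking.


Constraints: Alice > Hank; Hank > Pat; Bob > Iris; Pat > Bob; Alice > Bob
Method: at each step, the next-highest is the one remaining person who never appears on the smaller side of a constraint between remaining people.
  Step 1: remaining {Pat, Bob, Hank, Alice, Iris}; on the smaller side: {Pat, Bob, Hank, Iris} → Alice is next (Alice > Hank; Alice > Bob).
  Step 2: remaining {Pat, Bob, Hank, Iris}; on the smaller side: {Pat, Bob, Iris} → Hank is next (Hank > Pat).
  Step 3: remaining {Pat, Bob, Iris}; on the smaller side: {Bob, Iris} → Pat is next (Pat > Bob).
  Step 4: remaining {Bob, Iris}; on the smaller side: {Iris} → Bob is next (Bob > Iris).
  Step 5: only Iris remains → lowest.
Final ranking (highest to lowest):

Alice > Hank > Pat > Bob > Iris


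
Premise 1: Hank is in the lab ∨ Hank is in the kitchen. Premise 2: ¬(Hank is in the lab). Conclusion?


Disjunctive syllogism: P ∨ Q, ¬P ⊢ Q
Disjunction: Hank is in the lab ∨ Hank is in the kitchen
We know it is not the case that Hank is in the lab.
By disjunctive syllogism, the other disjunct must be true.

Hank is in the kitchen


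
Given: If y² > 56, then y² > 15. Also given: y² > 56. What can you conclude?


Modus ponens: P → Q, P ⊢ Q
P: y² > 56
Q: y² > 15
We have P → Q and P is true.
By modus ponens, Q must be true.

y² > 15


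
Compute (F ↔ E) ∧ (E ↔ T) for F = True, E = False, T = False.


F = True, E = False, T = False
Step 1: F ↔ E is true when F and E have the same value. Result: False
Step 2: E ↔ T is true when E and T have the same value. Result: True
Step 3: False ∧ True = False

False


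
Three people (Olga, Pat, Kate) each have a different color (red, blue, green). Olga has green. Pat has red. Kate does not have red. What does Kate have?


From clues:
  Olga → green
  Pat → red
By elimination, Kate gets the remaining.

blue


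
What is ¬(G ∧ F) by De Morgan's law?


De Morgan's law: ¬(P ∧ Q) ≡ ¬P ∨ ¬Q
¬(G ∧ F) = ¬G ∨ ¬F

¬G ∨ ¬F


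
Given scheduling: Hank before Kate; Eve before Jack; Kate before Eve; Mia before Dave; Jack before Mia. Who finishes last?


Constraints: Hank before Kate; Eve before Jack; Kate before Eve; Mia before Dave; Jack before Mia
The last task can have nothing scheduled after it, so it must never appear on the left of a 'before'.
Tasks appearing before some other task: Hank, Eve, Kate, Mia, Jack.
The only task not in that list is Dave → it is last.

Dave


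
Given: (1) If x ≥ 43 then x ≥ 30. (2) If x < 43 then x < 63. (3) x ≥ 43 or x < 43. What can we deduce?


Constructive dilemma: (P → Q) ∧ (R → S), P ∨ R ⊢ Q ∨ S
Premise 1: x ≥ 43 → x ≥ 30
Premise 2: x < 43 → x < 63
Premise 3: x ≥ 43 ∨ x < 43
Case 1: Assuming x ≥ 43, then by Premise 1, x ≥ 30.
Case 2: Assuming x < 43, then by Premise 2, x < 63.
Since one of x ≥ 43 or x < 43 must hold, we get x ≥ 30 or x < 63.

x ≥ 30 or x < 63.


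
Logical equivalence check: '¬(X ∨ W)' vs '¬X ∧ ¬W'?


Expression 1: ¬(X ∨ W)
Expression 2: ¬X ∧ ¬W
Truth table (X W | Expr1 Expr2):
  T T |   F     F
  T F |   F     F
  F T |   F     F
  F F |   T     T
All 4 rows agree, so the expressions are logically equivalent.

Yes


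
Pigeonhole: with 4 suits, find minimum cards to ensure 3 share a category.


Pigeonhole: to guarantee k in one of n categories, need (k-1)×n + 1.
k = 3, n = 4
Minimum = (3-1) × 4 + 1 = 2 × 4 + 1

9


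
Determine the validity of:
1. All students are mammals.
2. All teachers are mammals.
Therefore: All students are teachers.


Premise 1: All students are mammals.
Premise 2: All teachers are mammals.
Conclusion: All students are teachers.
Fallacy: undistributed middle. mammals is predicate in both.
Counterexample: students and teachers could be disjoint subsets of mammals.

Invalid


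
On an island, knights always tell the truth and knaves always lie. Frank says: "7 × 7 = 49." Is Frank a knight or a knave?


Statement: "7 × 7 = 49."
Actual: 7 × 7 = 49
Claimed: 49
Statement is TRUE → Frank tells the truth → Knight

Knight
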